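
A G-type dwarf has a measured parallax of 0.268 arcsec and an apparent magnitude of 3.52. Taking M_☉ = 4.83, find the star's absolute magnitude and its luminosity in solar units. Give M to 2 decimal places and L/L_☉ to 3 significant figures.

M ≈ 5.66; L/L_☉ ≈ 0.465

d = 1/p = 1/0.268″ = 3.731 pc
M = m − 5 log₁₀ d + 5 = 3.52 − 5·0.5719 + 5 = 5.661
M − M_☉ = 5.661 − 4.83 = 0.831
L/L_☉ = 10^(−0.4 × 0.831) = 0.4653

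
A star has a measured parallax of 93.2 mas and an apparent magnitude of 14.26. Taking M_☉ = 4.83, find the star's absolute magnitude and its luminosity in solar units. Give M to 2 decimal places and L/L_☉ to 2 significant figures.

d = 1/p = 1000/93.2 mas = 10.73 pc
M = m − 5 log₁₀ d + 5 = 14.26 − 5·1.0306 + 5 = 14.107
M − M_☉ = 14.107 − 4.83 = 9.277
L/L_☉ = 10^(−0.4 × 9.277) = 1.946×10^-4

M ≈ 14.11; L/L_☉ ≈ 1.9×10^-4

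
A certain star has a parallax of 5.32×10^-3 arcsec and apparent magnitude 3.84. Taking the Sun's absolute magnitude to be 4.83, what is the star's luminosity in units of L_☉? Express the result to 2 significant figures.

d = 1/p = 1/5.32×10^-3″ = 188.0 pc
M = m − 5 log₁₀ d + 5 = 3.84 − 5·2.2741 + 5 = -2.530
M − M_☉ = -2.530 − 4.83 = -7.360
L/L_☉ = 10^(−0.4 × -7.360) = 879.4

L/L_☉ ≈ 880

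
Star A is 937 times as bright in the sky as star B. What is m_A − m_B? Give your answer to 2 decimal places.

Pogson: Δm = −2.5 log₁₀(ratio) = −2.5 log₁₀(937) = −2.5 × 2.9717 = -7.429
Star A is brighter, so it has the smaller magnitude: the difference is negative.

m_A − m_B ≈ -7.43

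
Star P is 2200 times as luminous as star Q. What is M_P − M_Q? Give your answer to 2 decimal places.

Pogson: ΔM = −2.5 log₁₀(ratio) = −2.5 log₁₀(2200) = −2.5 × 3.3424 = -8.356
Star P is brighter, so it has the smaller magnitude: the difference is negative.

M_P − M_Q ≈ -8.36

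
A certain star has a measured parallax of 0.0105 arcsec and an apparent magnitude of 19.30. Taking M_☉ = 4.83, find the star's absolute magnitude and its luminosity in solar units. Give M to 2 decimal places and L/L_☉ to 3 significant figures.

d = 1/p = 1/0.0105″ = 95.24 pc
M = m − 5 log₁₀ d + 5 = 19.30 − 5·1.9788 + 5 = 14.406
M − M_☉ = 14.406 − 4.83 = 9.576
L/L_☉ = 10^(−0.4 × 9.576) = 1.478×10^-4

M ≈ 14.41; L/L_☉ ≈ 1.48×10^-4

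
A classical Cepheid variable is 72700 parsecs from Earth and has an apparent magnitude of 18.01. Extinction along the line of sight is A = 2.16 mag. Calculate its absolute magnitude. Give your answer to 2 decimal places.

M ≈ -3.46

5 log₁₀(d/10 pc) = 5 log₁₀(72700) − 5 = 19.308
M = m − 5 log₁₀(d/10) − A = 18.01 − 19.308 − 2.16 = -3.458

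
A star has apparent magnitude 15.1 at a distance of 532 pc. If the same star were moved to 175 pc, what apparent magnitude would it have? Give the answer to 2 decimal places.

Flux ∝ 1/d², so Δm = 5 log₁₀(d₂/d₁) = 5 log₁₀(175/532) = -2.414
m₂ = m₁ + Δm = 15.1 + (-2.414) = 12.686

m ≈ 12.69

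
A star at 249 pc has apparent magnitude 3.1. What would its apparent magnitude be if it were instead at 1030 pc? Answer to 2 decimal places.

Flux ∝ 1/d², so Δm = 5 log₁₀(d₂/d₁) = 5 log₁₀(1030/249) = 3.083
m₂ = m₁ + Δm = 3.1 + (3.083) = 6.183

m ≈ 6.18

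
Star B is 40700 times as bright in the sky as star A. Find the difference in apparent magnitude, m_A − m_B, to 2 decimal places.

m_A − m_B ≈ 11.52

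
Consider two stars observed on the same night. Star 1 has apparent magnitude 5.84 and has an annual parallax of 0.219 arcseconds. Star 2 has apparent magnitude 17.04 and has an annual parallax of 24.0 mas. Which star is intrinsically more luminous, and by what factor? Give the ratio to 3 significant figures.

Star 1 is more luminous, by a factor of 363.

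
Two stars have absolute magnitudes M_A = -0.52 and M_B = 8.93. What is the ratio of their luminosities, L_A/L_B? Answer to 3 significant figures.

ΔM = M_A − M_B = -9.45
L_A/L_B = 10^(−0.4 ΔM) = 10^3.780 = 6026

L_A/L_B ≈ 6030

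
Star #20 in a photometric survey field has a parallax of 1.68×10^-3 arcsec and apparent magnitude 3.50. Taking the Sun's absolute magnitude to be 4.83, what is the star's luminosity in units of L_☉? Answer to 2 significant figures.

d = 1/p = 1/1.68×10^-3″ = 595.2 pc
M = m − 5 log₁₀ d + 5 = 3.50 − 5·2.7747 + 5 = -5.373
M − M_☉ = -5.373 − 4.83 = -10.203
L/L_☉ = 10^(−0.4 × -10.203) = 12060

L/L_☉ ≈ 12000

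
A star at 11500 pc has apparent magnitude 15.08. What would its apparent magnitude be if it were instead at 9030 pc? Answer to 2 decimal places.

m ≈ 14.55

Flux ∝ 1/d², so Δm = 5 log₁₀(d₂/d₁) = 5 log₁₀(9030/11500) = -0.525
m₂ = m₁ + Δm = 15.08 + (-0.525) = 14.555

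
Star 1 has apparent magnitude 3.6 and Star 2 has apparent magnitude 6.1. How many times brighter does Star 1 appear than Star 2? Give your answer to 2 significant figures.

Δm = 3.6 − (6.1) = -2.5
Flux ratio = 10^(−0.4 Δm) = 10^(−0.4 × -2.5) = 10^1.000 = 10.00

10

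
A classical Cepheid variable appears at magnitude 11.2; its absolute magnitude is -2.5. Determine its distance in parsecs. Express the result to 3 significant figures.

μ = m − M = 13.700
m − M = 5 log₁₀ d − 5
log₁₀ d = (m − M)/5 + 1 = 3.7400
d = 10^3.7400 = 5495 pc

d ≈ 5500 pc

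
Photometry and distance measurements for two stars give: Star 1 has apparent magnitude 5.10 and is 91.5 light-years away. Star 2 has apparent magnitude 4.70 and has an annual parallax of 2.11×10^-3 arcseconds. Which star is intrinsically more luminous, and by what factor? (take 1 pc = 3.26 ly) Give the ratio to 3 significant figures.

Star 2 is more luminous, by a factor of 412.

Star 1: d = 91.5 ly / 3.26 = 28.07 pc
Star 1: M = m − 5 log₁₀ d + 5 = 5.10 − 5·1.4482 + 5 = 2.859
Star 2: d = 1/p = 1/2.11×10^-3″ = 473.9 pc
Star 2: M = m − 5 log₁₀ d + 5 = 4.70 − 5·2.6757 + 5 = -3.679
ΔM = M_1 − M_2 = 2.859 − (-3.679) = 6.538; smaller M is more luminous → Star 2.
L ratio = 10^(0.4 |ΔM|) = 10^2.615 = 412.1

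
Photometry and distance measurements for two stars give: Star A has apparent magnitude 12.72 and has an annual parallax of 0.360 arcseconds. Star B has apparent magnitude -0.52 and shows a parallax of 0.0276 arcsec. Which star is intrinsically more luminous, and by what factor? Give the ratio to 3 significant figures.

Star A: d = 1/p = 1/0.360″ = 2.778 pc
Star A: M = m − 5 log₁₀ d + 5 = 12.72 − 5·0.4437 + 5 = 15.502
Star B: d = 1/p = 1/0.0276″ = 36.23 pc
Star B: M = m − 5 log₁₀ d + 5 = -0.52 − 5·1.5591 + 5 = -3.315
ΔM = M_A − M_B = 15.502 − (-3.315) = 18.817; smaller M is more luminous → Star B.
L ratio = 10^(0.4 |ΔM|) = 10^7.527 = 3.363×10^7

Star B is more luminous, by a factor of 3.36×10^7.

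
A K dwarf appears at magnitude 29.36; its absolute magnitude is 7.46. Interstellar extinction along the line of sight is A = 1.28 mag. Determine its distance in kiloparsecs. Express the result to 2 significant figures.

m − M = 5 log₁₀(d/10 pc) + A  ⇒  29.36 − (7.46) − 1.28 = 5 log₁₀(d/10)
20.620 = 5 log₁₀(d/10)
log₁₀ d = (m − M − A)/5 + 1 = 5.1240
d = 10^5.1240 = 133000 pc
= 133.0 kpc

d ≈ 130 kpc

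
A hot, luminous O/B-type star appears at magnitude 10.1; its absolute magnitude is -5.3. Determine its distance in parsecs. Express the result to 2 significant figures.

Distance modulus: m − M = 10.1 − (-5.3) = 15.400
m − M = 5 log₁₀ d − 5
log₁₀ d = (m − M)/5 + 1 = 4.0800
d = 10^4.0800 = 12020 pc

d ≈ 12000 pc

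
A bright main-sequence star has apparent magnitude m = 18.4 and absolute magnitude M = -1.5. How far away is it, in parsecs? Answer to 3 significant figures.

Distance modulus: m − M = 18.4 − (-1.5) = 19.900
m − M = 5 log₁₀ d − 5
log₁₀ d = (m − M)/5 + 1 = 4.9800
d = 10^4.9800 = 95500 pc

d ≈ 95500 pc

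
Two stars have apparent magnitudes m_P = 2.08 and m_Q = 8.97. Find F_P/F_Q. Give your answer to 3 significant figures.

F_P/F_Q ≈ 570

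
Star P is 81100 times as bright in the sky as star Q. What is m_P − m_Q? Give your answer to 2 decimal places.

m_P − m_Q ≈ -12.27

Pogson: Δm = −2.5 log₁₀(ratio) = −2.5 log₁₀(81100) = −2.5 × 4.9090 = -12.273
Star P is brighter, so it has the smaller magnitude: the difference is negative.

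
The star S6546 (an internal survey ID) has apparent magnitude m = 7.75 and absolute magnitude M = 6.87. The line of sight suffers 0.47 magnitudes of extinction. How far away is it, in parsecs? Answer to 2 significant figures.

m − M = 5 log₁₀(d/10 pc) + A  ⇒  7.75 − (6.87) − 0.47 = 5 log₁₀(d/10)
0.410 = 5 log₁₀(d/10)
log₁₀ d = (m − M − A)/5 + 1 = 1.0820
d = 10^1.0820 = 12.08 pc

d ≈ 12 pc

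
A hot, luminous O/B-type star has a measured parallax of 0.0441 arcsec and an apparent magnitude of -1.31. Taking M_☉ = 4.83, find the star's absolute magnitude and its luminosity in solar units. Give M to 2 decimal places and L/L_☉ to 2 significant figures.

M ≈ -3.09; L/L_☉ ≈ 1500

d = 1/p = 1/0.0441″ = 22.68 pc
M = m − 5 log₁₀ d + 5 = -1.31 − 5·1.3556 + 5 = -3.088
M − M_☉ = -3.088 − 4.83 = -7.918
L/L_☉ = 10^(−0.4 × -7.918) = 1469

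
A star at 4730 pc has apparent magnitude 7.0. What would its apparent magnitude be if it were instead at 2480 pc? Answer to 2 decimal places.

m ≈ 5.60

Flux ∝ 1/d², so Δm = 5 log₁₀(d₂/d₁) = 5 log₁₀(2480/4730) = -1.402
m₂ = m₁ + Δm = 7.0 + (-1.402) = 5.598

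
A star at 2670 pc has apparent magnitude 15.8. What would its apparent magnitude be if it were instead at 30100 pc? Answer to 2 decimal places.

Flux ∝ 1/d², so Δm = 5 log₁₀(d₂/d₁) = 5 log₁₀(30100/2670) = 5.260
m₂ = m₁ + Δm = 15.8 + (5.260) = 21.060

m ≈ 21.06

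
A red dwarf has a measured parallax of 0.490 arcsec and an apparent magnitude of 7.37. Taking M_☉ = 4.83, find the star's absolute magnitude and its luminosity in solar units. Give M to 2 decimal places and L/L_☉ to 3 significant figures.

d = 1/p = 1/0.490″ = 2.041 pc
M = m − 5 log₁₀ d + 5 = 7.37 − 5·0.3098 + 5 = 10.821
M − M_☉ = 10.821 − 4.83 = 5.991
L/L_☉ = 10^(−0.4 × 5.991) = 4.014×10^-3

M ≈ 10.82; L/L_☉ ≈ 4.01×10^-3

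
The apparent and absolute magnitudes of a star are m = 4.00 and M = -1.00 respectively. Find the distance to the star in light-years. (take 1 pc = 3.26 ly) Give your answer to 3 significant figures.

d ≈ 326 ly

μ = m − M = 5.000
m − M = 5 log₁₀ d − 5
log₁₀ d = (m − M)/5 + 1 = 2.0000
d = 10^2.0000 = 100.0 pc
= 326.0 ly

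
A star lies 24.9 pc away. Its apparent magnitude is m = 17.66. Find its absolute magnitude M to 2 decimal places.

M ≈ 15.68

5 log₁₀(d/10 pc) = 5 log₁₀(24.90) − 5 = 1.981
M = m − 5 log₁₀(d/10) = 17.66 − 1.981 = 15.679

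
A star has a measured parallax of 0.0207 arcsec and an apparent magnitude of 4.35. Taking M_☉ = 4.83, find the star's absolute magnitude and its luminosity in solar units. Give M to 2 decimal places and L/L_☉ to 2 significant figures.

d = 1/p = 1/0.0207″ = 48.31 pc
M = m − 5 log₁₀ d + 5 = 4.35 − 5·1.6840 + 5 = 0.930
M − M_☉ = 0.930 − 4.83 = -3.900
L/L_☉ = 10^(−0.4 × -3.900) = 36.31

M ≈ 0.93; L/L_☉ ≈ 36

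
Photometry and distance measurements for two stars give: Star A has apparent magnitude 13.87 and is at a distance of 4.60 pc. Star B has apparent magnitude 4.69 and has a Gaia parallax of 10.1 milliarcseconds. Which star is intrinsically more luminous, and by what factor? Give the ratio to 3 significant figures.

Star B is more luminous, by a factor of 2.18×10^6.

Star A: M = m − 5 log₁₀ d + 5 = 13.87 − 5·0.6628 + 5 = 15.556
Star B: p = 10.1 mas = 0.0101″ → d = 1/p = 99.01 pc
Star B: M = m − 5 log₁₀ d + 5 = 4.69 − 5·1.9957 + 5 = -0.288
ΔM = M_A − M_B = 15.556 − (-0.288) = 15.845; smaller M is more luminous → Star B.
L ratio = 10^(0.4 |ΔM|) = 10^6.338 = 2.177×10^6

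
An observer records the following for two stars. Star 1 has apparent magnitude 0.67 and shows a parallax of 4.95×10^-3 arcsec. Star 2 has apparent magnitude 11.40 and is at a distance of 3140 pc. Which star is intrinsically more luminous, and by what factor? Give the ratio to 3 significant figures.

Star 1: d = 1/p = 1/4.95×10^-3″ = 202.0 pc
Star 1: M = m − 5 log₁₀ d + 5 = 0.67 − 5·2.3054 + 5 = -5.857
Star 2: M = m − 5 log₁₀ d + 5 = 11.40 − 5·3.4969 + 5 = -1.085
ΔM = M_1 − M_2 = -5.857 − (-1.085) = -4.772; smaller M is more luminous → Star 1.
L ratio = 10^(0.4 |ΔM|) = 10^1.909 = 81.08

Star 1 is more luminous, by a factor of 81.1.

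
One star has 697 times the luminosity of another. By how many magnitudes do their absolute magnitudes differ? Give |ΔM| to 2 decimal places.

|ΔM| ≈ 7.11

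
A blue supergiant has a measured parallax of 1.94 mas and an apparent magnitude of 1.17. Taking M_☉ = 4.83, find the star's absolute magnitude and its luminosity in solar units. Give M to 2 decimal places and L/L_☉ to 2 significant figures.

M ≈ -7.39; L/L_☉ ≈ 77000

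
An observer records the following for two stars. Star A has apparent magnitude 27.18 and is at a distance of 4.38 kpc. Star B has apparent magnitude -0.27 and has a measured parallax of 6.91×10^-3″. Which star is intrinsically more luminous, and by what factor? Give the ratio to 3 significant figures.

Star B is more luminous, by a factor of 1.04×10^8.

Star A: d = 4.38 kpc = 4380 pc
Star A: M = m − 5 log₁₀ d + 5 = 27.18 − 5·3.6415 + 5 = 13.973
Star B: d = 1/p = 1/6.91×10^-3″ = 144.7 pc
Star B: M = m − 5 log₁₀ d + 5 = -0.27 − 5·2.1605 + 5 = -6.073
ΔM = M_A − M_B = 13.973 − (-6.073) = 20.045; smaller M is more luminous → Star B.
L ratio = 10^(0.4 |ΔM|) = 10^8.018 = 1.043×10^8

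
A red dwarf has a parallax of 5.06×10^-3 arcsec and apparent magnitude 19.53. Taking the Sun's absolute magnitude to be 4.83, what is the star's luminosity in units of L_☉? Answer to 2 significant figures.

L/L_☉ ≈ 5.1×10^-4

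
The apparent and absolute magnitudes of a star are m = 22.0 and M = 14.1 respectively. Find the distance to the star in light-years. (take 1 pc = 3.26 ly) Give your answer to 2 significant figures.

d ≈ 1200 ly

Distance modulus: m − M = 22.0 − (14.1) = 7.900
m − M = 5 log₁₀ d − 5
log₁₀ d = (m − M)/5 + 1 = 2.5800
d = 10^2.5800 = 380.2 pc
= 1239 ly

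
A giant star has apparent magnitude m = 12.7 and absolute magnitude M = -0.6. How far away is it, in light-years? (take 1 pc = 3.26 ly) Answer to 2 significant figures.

μ = m − M = 13.300
m − M = 5 log₁₀ d − 5
log₁₀ d = (m − M)/5 + 1 = 3.6600
d = 10^3.6600 = 4571 pc
= 14900 ly

d ≈ 15000 ly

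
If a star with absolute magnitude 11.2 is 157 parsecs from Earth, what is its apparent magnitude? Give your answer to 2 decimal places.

m = M + 5 log₁₀ d − 5 = 11.2 + 5·2.1959 − 5 = 17.179

m ≈ 17.18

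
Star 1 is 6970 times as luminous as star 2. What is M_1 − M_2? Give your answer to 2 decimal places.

Pogson: ΔM = −2.5 log₁₀(ratio) = −2.5 log₁₀(6970) = −2.5 × 3.8432 = -9.608
Star 1 is brighter, so it has the smaller magnitude: the difference is negative.

M_1 − M_2 ≈ -9.61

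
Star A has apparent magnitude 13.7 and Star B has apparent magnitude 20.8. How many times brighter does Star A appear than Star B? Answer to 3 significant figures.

692

Magnitude difference = -7.1
Flux ratio = 10^(−0.4 Δm) = 10^(−0.4 × -7.1) = 10^2.840 = 691.8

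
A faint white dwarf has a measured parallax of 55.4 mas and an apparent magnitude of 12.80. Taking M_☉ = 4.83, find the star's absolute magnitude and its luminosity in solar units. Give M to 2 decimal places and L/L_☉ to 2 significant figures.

d = 1/p = 1000/55.4 mas = 18.05 pc
M = m − 5 log₁₀ d + 5 = 12.80 − 5·1.2565 + 5 = 11.518
M − M_☉ = 11.518 − 4.83 = 6.688
L/L_☉ = 10^(−0.4 × 6.688) = 2.113×10^-3

M ≈ 11.52; L/L_☉ ≈ 2.1×10^-3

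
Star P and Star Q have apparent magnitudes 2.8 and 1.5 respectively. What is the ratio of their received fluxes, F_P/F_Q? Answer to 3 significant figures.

F_P/F_Q ≈ 0.302

Δm = 2.8 − (1.5) = 1.3
Flux ratio = 10^(−0.4 Δm) = 10^(−0.4 × 1.3) = 10^-0.520 = 0.3020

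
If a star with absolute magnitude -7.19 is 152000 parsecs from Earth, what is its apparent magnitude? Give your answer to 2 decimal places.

m ≈ 13.72

m = M + 5 log₁₀ d − 5 = -7.19 + 5·5.1818 − 5 = 13.719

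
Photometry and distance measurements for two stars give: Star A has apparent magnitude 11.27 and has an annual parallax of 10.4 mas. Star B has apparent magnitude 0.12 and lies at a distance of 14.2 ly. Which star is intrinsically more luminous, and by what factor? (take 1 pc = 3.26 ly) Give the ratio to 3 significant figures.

Star B is more luminous, by a factor of 59.2.

Star A: p = 10.4 mas = 0.0104″ → d = 1/p = 96.15 pc
Star A: M = m − 5 log₁₀ d + 5 = 11.27 − 5·1.9830 + 5 = 6.355
Star B: d = 14.2 ly / 3.26 = 4.356 pc
Star B: M = m − 5 log₁₀ d + 5 = 0.12 − 5·0.6391 + 5 = 1.925
ΔM = M_A − M_B = 6.355 − (1.925) = 4.431; smaller M is more luminous → Star B.
L ratio = 10^(0.4 |ΔM|) = 10^1.772 = 59.18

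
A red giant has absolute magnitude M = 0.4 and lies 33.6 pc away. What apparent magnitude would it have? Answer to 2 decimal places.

m ≈ 3.03

m = M + 5 log₁₀ d − 5 = 0.4 + 5·1.5263 − 5 = 3.032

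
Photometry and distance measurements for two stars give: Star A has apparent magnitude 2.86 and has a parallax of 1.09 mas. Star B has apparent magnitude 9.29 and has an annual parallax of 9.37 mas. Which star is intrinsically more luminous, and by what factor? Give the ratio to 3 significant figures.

Star A is more luminous, by a factor of 27600.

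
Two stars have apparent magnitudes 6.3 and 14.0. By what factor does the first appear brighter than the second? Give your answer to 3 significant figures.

Δm = 6.3 − (14.0) = -7.7
Flux ratio = 10^(−0.4 Δm) = 10^(−0.4 × -7.7) = 10^3.080 = 1202

1200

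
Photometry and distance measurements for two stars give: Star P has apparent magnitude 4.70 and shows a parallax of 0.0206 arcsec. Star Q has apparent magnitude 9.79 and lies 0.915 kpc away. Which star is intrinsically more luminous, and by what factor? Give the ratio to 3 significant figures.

Star P: d = 1/p = 1/0.0206″ = 48.54 pc
Star P: M = m − 5 log₁₀ d + 5 = 4.70 − 5·1.6861 + 5 = 1.269
Star Q: d = 0.915 kpc = 915.0 pc
Star Q: M = m − 5 log₁₀ d + 5 = 9.79 − 5·2.9614 + 5 = -0.017
ΔM = M_P − M_Q = 1.269 − (-0.017) = 1.286; smaller M is more luminous → Star Q.
L ratio = 10^(0.4 |ΔM|) = 10^0.515 = 3.270

Star Q is more luminous, by a factor of 3.27.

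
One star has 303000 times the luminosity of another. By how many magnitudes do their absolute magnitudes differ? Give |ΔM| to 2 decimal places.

|ΔM| ≈ 13.70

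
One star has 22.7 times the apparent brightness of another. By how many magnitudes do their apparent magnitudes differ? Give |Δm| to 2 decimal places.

Pogson: Δm = −2.5 log₁₀(ratio) = −2.5 log₁₀(22.7) = −2.5 × 1.3560 = -3.390

|Δm| ≈ 3.39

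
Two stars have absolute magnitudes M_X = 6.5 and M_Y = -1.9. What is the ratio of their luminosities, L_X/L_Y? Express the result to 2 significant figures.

ΔM = M_X − M_Y = 8.4
L_X/L_Y = 10^(−0.4 ΔM) = 10^-3.360 = 4.365×10^-4

L_X/L_Y ≈ 4.4×10^-4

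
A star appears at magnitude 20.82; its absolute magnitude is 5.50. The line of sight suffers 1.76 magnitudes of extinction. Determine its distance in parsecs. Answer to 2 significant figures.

d ≈ 5200 pc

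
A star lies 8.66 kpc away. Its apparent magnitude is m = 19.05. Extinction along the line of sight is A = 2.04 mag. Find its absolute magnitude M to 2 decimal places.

M ≈ 2.32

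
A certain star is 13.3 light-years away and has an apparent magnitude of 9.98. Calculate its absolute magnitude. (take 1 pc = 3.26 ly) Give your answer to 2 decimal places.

M ≈ 11.93

d = 13.3 ly / 3.26 = 4.080 pc
5 log₁₀(d/10 pc) = 5 log₁₀(4.080) − 5 = -1.947
M = m − 5 log₁₀(d/10) = 9.98 + 1.947 = 11.927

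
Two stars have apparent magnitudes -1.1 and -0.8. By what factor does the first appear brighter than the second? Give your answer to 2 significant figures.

1.3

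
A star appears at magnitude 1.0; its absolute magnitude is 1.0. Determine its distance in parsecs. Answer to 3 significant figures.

Distance modulus: m − M = 1.0 − (1.0) = 0.000
m − M = 5 log₁₀ d − 5
log₁₀ d = (m − M)/5 + 1 = 1.0000
d = 10^1.0000 = 10.00 pc

d ≈ 10.0 pc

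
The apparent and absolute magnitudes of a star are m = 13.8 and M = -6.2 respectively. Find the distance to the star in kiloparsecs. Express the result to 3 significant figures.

d ≈ 100 kpc

μ = m − M = 20.000
m − M = 5 log₁₀ d − 5
log₁₀ d = (m − M)/5 + 1 = 5.0000
d = 10^5.0000 = 100000 pc
= 100.0 kpc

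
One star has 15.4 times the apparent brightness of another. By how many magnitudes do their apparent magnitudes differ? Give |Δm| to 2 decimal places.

Pogson: Δm = −2.5 log₁₀(ratio) = −2.5 log₁₀(15.4) = −2.5 × 1.1875 = -2.969

|Δm| ≈ 2.97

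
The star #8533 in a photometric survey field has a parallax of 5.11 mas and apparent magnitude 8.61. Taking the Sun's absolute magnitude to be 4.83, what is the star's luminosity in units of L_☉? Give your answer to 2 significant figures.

L/L_☉ ≈ 12

d = 1/p = 1000/5.11 mas = 195.7 pc
M = m − 5 log₁₀ d + 5 = 8.61 − 5·2.2916 + 5 = 2.152
M − M_☉ = 2.152 − 4.83 = -2.678
L/L_☉ = 10^(−0.4 × -2.678) = 11.78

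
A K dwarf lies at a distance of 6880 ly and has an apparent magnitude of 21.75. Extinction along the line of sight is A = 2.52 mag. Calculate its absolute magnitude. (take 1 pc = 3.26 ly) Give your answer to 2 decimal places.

M ≈ 7.61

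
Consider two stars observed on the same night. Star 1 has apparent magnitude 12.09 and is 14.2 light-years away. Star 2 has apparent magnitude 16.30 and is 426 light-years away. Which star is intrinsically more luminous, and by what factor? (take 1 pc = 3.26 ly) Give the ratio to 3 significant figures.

Star 2 is more luminous, by a factor of 18.6.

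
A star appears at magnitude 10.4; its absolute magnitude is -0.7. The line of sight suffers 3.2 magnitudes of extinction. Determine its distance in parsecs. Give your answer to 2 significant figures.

d ≈ 380 pc

m − M = 5 log₁₀(d/10 pc) + A  ⇒  10.4 − (-0.7) − 3.2 = 5 log₁₀(d/10)
7.900 = 5 log₁₀(d/10)
log₁₀ d = (m − M − A)/5 + 1 = 2.5800
d = 10^2.5800 = 380.2 pc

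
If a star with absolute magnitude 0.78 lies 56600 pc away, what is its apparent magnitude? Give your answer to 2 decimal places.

m ≈ 19.54

m = M + 5 log₁₀ d − 5 = 0.78 + 5·4.7528 − 5 = 19.544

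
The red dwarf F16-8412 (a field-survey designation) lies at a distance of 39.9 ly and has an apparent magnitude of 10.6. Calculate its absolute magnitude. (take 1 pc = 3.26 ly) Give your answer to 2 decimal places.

M ≈ 10.16

d = 39.9 ly / 3.26 = 12.24 pc
5 log₁₀(d/10 pc) = 5 log₁₀(12.24) − 5 = 0.439
M = m − 5 log₁₀(d/10) = 10.6 − 0.439 = 10.161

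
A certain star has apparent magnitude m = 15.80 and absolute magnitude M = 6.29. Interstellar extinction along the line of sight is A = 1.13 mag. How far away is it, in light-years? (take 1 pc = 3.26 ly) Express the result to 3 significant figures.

d ≈ 1550 ly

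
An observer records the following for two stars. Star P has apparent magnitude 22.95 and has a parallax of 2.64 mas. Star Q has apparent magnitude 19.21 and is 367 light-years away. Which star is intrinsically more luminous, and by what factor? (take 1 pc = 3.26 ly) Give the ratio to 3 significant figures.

Star P: p = 2.64 mas = 2.64×10^-3″ → d = 1/p = 378.8 pc
Star P: M = m − 5 log₁₀ d + 5 = 22.95 − 5·2.5784 + 5 = 15.058
Star Q: d = 367 ly / 3.26 = 112.6 pc
Star Q: M = m − 5 log₁₀ d + 5 = 19.21 − 5·2.0514 + 5 = 13.953
ΔM = M_P − M_Q = 15.058 − (13.953) = 1.105; smaller M is more luminous → Star Q.
L ratio = 10^(0.4 |ΔM|) = 10^0.442 = 2.768

Star Q is more luminous, by a factor of 2.77.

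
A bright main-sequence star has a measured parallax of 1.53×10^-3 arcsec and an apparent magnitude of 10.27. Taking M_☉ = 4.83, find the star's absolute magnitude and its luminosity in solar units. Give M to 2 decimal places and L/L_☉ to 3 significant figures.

d = 1/p = 1/1.53×10^-3″ = 653.6 pc
M = m − 5 log₁₀ d + 5 = 10.27 − 5·2.8153 + 5 = 1.193
M − M_☉ = 1.193 − 4.83 = -3.637
L/L_☉ = 10^(−0.4 × -3.637) = 28.49

M ≈ 1.19; L/L_☉ ≈ 28.5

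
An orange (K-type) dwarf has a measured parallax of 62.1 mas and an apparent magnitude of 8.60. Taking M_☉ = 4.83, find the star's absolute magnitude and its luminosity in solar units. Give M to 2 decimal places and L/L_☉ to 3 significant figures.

d = 1/p = 1000/62.1 mas = 16.10 pc
M = m − 5 log₁₀ d + 5 = 8.60 − 5·1.2069 + 5 = 7.565
M − M_☉ = 7.565 − 4.83 = 2.735
L/L_☉ = 10^(−0.4 × 2.735) = 0.08050

M ≈ 7.57; L/L_☉ ≈ 0.0805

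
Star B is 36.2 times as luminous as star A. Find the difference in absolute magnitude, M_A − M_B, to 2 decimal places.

M_A − M_B ≈ 3.90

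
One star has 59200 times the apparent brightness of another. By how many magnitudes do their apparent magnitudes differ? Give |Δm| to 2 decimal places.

Pogson: Δm = −2.5 log₁₀(ratio) = −2.5 log₁₀(59200) = −2.5 × 4.7723 = -11.931

|Δm| ≈ 11.93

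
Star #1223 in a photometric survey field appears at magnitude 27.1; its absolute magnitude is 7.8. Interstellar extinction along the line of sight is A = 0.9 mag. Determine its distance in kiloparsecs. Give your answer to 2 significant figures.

m − M = 5 log₁₀(d/10 pc) + A  ⇒  27.1 − (7.8) − 0.9 = 5 log₁₀(d/10)
18.400 = 5 log₁₀(d/10)
log₁₀ d = (m − M − A)/5 + 1 = 4.6800
d = 10^4.6800 = 47860 pc
= 47.86 kpc

d ≈ 48 kpc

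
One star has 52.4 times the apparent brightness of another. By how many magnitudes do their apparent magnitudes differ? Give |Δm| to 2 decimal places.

Pogson: Δm = −2.5 log₁₀(ratio) = −2.5 log₁₀(52.4) = −2.5 × 1.7193 = -4.298

|Δm| ≈ 4.30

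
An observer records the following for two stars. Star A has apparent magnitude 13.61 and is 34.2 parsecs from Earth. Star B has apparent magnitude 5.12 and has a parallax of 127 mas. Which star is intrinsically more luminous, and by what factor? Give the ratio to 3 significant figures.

Star A: M = m − 5 log₁₀ d + 5 = 13.61 − 5·1.5340 + 5 = 10.940
Star B: p = 127 mas = 0.127″ → d = 1/p = 7.874 pc
Star B: M = m − 5 log₁₀ d + 5 = 5.12 − 5·0.8962 + 5 = 5.639
ΔM = M_A − M_B = 10.940 − (5.639) = 5.301; smaller M is more luminous → Star B.
L ratio = 10^(0.4 |ΔM|) = 10^2.120 = 131.9

Star B is more luminous, by a factor of 132.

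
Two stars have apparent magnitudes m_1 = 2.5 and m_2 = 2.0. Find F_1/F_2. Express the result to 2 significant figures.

F_1/F_2 ≈ 0.63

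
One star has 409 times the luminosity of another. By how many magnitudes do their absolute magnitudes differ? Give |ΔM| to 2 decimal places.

|ΔM| ≈ 6.53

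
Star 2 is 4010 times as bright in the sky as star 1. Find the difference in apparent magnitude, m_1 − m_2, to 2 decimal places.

Pogson: Δm = −2.5 log₁₀(ratio) = −2.5 log₁₀(4010) = −2.5 × 3.6031 = -9.008
Star 2 is brighter so has the smaller magnitude: m_1 − m_2 is positive.

m_1 − m_2 ≈ 9.01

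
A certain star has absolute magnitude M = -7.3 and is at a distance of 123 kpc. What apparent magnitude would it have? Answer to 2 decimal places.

d = 123 kpc = 123000 pc
m = M + 5 log₁₀ d − 5 = -7.3 + 5·5.0899 − 5 = 13.150

m ≈ 13.15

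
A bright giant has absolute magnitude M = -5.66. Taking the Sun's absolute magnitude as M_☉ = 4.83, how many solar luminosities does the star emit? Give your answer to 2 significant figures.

L/L_☉ ≈ 16000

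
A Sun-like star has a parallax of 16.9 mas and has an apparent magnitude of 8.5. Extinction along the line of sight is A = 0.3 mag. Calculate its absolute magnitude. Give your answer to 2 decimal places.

M ≈ 4.34

p = 16.9 mas = 0.0169″ → d = 1/p = 59.17 pc
5 log₁₀(d/10 pc) = 5 log₁₀(59.17) − 5 = 3.861
M = m − 5 log₁₀(d/10) − A = 8.5 − 3.861 − 0.3 = 4.339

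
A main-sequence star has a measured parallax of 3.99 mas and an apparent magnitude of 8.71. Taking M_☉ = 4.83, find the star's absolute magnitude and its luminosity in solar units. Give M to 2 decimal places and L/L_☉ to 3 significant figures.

M ≈ 1.71; L/L_☉ ≈ 17.6

d = 1/p = 1000/3.99 mas = 250.6 pc
M = m − 5 log₁₀ d + 5 = 8.71 − 5·2.3990 + 5 = 1.715
M − M_☉ = 1.715 − 4.83 = -3.115
L/L_☉ = 10^(−0.4 × -3.115) = 17.62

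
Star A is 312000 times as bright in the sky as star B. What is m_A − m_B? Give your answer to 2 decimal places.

m_A − m_B ≈ -13.74

Pogson: Δm = −2.5 log₁₀(ratio) = −2.5 log₁₀(312000) = −2.5 × 5.4942 = -13.735
Star A is brighter, so it has the smaller magnitude: the difference is negative.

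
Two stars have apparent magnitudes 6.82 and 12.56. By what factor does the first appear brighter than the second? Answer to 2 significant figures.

Magnitude difference = -5.74
Flux ratio = 10^(−0.4 Δm) = 10^(−0.4 × -5.74) = 10^2.296 = 197.7

200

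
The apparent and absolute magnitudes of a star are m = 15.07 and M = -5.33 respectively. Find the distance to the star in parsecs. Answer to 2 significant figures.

Distance modulus: m − M = 15.07 − (-5.33) = 20.400
m − M = 5 log₁₀ d − 5
log₁₀ d = (m − M)/5 + 1 = 5.0800
d = 10^5.0800 = 120200 pc

d ≈ 120000 pc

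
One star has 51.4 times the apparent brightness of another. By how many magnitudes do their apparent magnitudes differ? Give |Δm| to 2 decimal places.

|Δm| ≈ 4.28

Pogson: Δm = −2.5 log₁₀(ratio) = −2.5 log₁₀(51.4) = −2.5 × 1.7110 = -4.277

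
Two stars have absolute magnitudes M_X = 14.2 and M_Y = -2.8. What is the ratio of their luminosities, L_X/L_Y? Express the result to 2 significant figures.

ΔM = M_X − M_Y = 17.0
L_X/L_Y = 10^(−0.4 ΔM) = 10^-6.800 = 1.585×10^-7

L_X/L_Y ≈ 1.6×10^-7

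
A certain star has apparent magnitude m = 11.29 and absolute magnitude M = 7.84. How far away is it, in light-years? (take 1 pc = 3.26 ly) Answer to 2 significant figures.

d ≈ 160 ly

Distance modulus: m − M = 11.29 − (7.84) = 3.450
m − M = 5 log₁₀ d − 5
log₁₀ d = (m − M)/5 + 1 = 1.6900
d = 10^1.6900 = 48.98 pc
= 159.7 ly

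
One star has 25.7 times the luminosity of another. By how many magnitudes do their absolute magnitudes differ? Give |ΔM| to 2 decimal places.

Pogson: ΔM = −2.5 log₁₀(ratio) = −2.5 log₁₀(25.7) = −2.5 × 1.4099 = -3.525

|ΔM| ≈ 3.52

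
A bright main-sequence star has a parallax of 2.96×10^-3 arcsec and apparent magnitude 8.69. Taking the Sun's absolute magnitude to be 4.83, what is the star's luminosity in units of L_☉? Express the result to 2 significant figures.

L/L_☉ ≈ 33

d = 1/p = 1/2.96×10^-3″ = 337.8 pc
M = m − 5 log₁₀ d + 5 = 8.69 − 5·2.5287 + 5 = 1.046
M − M_☉ = 1.046 − 4.83 = -3.784
L/L_☉ = 10^(−0.4 × -3.784) = 32.61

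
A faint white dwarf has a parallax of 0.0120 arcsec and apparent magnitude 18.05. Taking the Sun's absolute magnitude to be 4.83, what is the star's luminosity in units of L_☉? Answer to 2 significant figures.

d = 1/p = 1/0.0120″ = 83.33 pc
M = m − 5 log₁₀ d + 5 = 18.05 − 5·1.9208 + 5 = 13.446
M − M_☉ = 13.446 − 4.83 = 8.616
L/L_☉ = 10^(−0.4 × 8.616) = 3.578×10^-4

L/L_☉ ≈ 3.6×10^-4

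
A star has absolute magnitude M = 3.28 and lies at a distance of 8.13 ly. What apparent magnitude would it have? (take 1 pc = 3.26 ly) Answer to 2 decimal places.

d = 8.13 ly / 3.26 = 2.494 pc
m = M + 5 log₁₀ d − 5 = 3.28 + 5·0.3969 − 5 = 0.264

m ≈ 0.26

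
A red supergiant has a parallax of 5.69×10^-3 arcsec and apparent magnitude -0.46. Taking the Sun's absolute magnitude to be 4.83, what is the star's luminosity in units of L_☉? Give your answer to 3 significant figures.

d = 1/p = 1/5.69×10^-3″ = 175.7 pc
M = m − 5 log₁₀ d + 5 = -0.46 − 5·2.2449 + 5 = -6.684
M − M_☉ = -6.684 − 4.83 = -11.514
L/L_☉ = 10^(−0.4 × -11.514) = 40340

L/L_☉ ≈ 40300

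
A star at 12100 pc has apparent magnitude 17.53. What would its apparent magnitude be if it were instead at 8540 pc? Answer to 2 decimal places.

m ≈ 16.77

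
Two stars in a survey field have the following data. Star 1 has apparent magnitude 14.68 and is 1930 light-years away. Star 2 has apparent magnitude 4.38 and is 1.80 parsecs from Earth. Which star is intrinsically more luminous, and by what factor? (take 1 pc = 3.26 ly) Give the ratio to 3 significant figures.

Star 1: d = 1930 ly / 3.26 = 592.0 pc
Star 1: M = m − 5 log₁₀ d + 5 = 14.68 − 5·2.7723 + 5 = 5.818
Star 2: M = m − 5 log₁₀ d + 5 = 4.38 − 5·0.2553 + 5 = 8.104
ΔM = M_1 − M_2 = 5.818 − (8.104) = -2.285; smaller M is more luminous → Star 1.
L ratio = 10^(0.4 |ΔM|) = 10^0.914 = 8.206

Star 1 is more luminous, by a factor of 8.21.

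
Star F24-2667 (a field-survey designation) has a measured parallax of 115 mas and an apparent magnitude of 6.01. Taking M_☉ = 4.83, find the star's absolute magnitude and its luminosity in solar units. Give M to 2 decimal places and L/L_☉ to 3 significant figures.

M ≈ 6.31; L/L_☉ ≈ 0.255

d = 1/p = 1000/115 mas = 8.696 pc
M = m − 5 log₁₀ d + 5 = 6.01 − 5·0.9393 + 5 = 6.313
M − M_☉ = 6.313 − 4.83 = 1.483
L/L_☉ = 10^(−0.4 × 1.483) = 0.2550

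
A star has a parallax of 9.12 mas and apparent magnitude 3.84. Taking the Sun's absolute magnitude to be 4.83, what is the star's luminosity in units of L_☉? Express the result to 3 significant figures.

L/L_☉ ≈ 299

d = 1/p = 1000/9.12 mas = 109.6 pc
M = m − 5 log₁₀ d + 5 = 3.84 − 5·2.0400 + 5 = -1.360
M − M_☉ = -1.360 − 4.83 = -6.190
L/L_☉ = 10^(−0.4 × -6.190) = 299.2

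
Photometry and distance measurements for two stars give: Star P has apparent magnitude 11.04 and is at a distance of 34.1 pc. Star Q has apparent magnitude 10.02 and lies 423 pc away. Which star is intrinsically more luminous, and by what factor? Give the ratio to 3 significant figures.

Star Q is more luminous, by a factor of 394.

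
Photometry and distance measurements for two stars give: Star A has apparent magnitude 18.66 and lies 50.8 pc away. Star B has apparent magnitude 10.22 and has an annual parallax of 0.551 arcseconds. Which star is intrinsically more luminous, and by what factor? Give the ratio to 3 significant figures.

Star B is more luminous, by a factor of 3.03.

Star A: M = m − 5 log₁₀ d + 5 = 18.66 − 5·1.7059 + 5 = 15.131
Star B: d = 1/p = 1/0.551″ = 1.815 pc
Star B: M = m − 5 log₁₀ d + 5 = 10.22 − 5·0.2588 + 5 = 13.926
ΔM = M_A − M_B = 15.131 − (13.926) = 1.205; smaller M is more luminous → Star B.
L ratio = 10^(0.4 |ΔM|) = 10^0.482 = 3.034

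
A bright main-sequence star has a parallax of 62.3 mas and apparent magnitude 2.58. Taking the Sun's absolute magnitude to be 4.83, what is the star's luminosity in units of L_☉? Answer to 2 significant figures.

L/L_☉ ≈ 20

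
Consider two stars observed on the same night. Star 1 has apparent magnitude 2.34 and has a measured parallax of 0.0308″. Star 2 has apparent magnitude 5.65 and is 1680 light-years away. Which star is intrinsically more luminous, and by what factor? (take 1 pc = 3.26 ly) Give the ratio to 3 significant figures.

Star 1: d = 1/p = 1/0.0308″ = 32.47 pc
Star 1: M = m − 5 log₁₀ d + 5 = 2.34 − 5·1.5114 + 5 = -0.217
Star 2: d = 1680 ly / 3.26 = 515.3 pc
Star 2: M = m − 5 log₁₀ d + 5 = 5.65 − 5·2.7121 + 5 = -2.910
ΔM = M_1 − M_2 = -0.217 − (-2.910) = 2.693; smaller M is more luminous → Star 2.
L ratio = 10^(0.4 |ΔM|) = 10^1.077 = 11.95

Star 2 is more luminous, by a factor of 11.9.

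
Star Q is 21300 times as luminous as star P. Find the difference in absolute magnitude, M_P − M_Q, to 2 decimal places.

Pogson: ΔM = −2.5 log₁₀(ratio) = −2.5 log₁₀(21300) = −2.5 × 4.3284 = -10.821
Star Q is brighter so has the smaller magnitude: M_P − M_Q is positive.

M_P − M_Q ≈ 10.82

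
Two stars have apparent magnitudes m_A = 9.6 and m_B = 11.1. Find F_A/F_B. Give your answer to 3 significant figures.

Δm = 9.6 − (11.1) = -1.5
Flux ratio = 10^(−0.4 Δm) = 10^(−0.4 × -1.5) = 10^0.600 = 3.981

F_A/F_B ≈ 3.98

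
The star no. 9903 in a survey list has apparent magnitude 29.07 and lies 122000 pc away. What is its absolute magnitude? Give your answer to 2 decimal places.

5 log₁₀(d/10 pc) = 5 log₁₀(122000) − 5 = 20.432
M = m − 5 log₁₀(d/10) = 29.07 − 20.432 = 8.638

M ≈ 8.64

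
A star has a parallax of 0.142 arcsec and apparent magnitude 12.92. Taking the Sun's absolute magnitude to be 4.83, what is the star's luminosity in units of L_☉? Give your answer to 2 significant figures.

d = 1/p = 1/0.142″ = 7.042 pc
M = m − 5 log₁₀ d + 5 = 12.92 − 5·0.8477 + 5 = 13.681
M − M_☉ = 13.681 − 4.83 = 8.851
L/L_☉ = 10^(−0.4 × 8.851) = 2.880×10^-4

L/L_☉ ≈ 2.9×10^-4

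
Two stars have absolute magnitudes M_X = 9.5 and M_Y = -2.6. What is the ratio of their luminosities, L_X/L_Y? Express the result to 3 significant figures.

ΔM = M_X − M_Y = 12.1
L_X/L_Y = 10^(−0.4 ΔM) = 10^-4.840 = 1.445×10^-5

L_X/L_Y ≈ 1.45×10^-5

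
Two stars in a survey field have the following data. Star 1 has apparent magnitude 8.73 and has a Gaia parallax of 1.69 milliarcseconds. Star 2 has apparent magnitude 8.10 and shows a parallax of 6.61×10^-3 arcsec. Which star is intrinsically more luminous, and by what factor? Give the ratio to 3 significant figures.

Star 1: p = 1.69 mas = 1.69×10^-3″ → d = 1/p = 591.7 pc
Star 1: M = m − 5 log₁₀ d + 5 = 8.73 − 5·2.7721 + 5 = -0.131
Star 2: d = 1/p = 1/6.61×10^-3″ = 151.3 pc
Star 2: M = m − 5 log₁₀ d + 5 = 8.10 − 5·2.1798 + 5 = 2.201
ΔM = M_1 − M_2 = -0.131 − (2.201) = -2.332; smaller M is more luminous → Star 1.
L ratio = 10^(0.4 |ΔM|) = 10^0.933 = 8.563

Star 1 is more luminous, by a factor of 8.56.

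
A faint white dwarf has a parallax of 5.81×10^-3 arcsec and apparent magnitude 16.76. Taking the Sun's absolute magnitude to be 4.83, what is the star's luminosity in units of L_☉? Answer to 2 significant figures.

d = 1/p = 1/5.81×10^-3″ = 172.1 pc
M = m − 5 log₁₀ d + 5 = 16.76 − 5·2.2358 + 5 = 10.581
M − M_☉ = 10.581 − 4.83 = 5.751
L/L_☉ = 10^(−0.4 × 5.751) = 5.008×10^-3

L/L_☉ ≈ 5.0×10^-3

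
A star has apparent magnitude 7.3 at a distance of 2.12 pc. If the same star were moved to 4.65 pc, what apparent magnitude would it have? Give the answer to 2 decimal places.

m ≈ 9.01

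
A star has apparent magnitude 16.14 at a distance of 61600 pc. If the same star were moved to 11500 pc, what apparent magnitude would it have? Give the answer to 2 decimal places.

m ≈ 12.50

Flux ∝ 1/d², so Δm = 5 log₁₀(d₂/d₁) = 5 log₁₀(11500/61600) = -3.644
m₂ = m₁ + Δm = 16.14 + (-3.644) = 12.496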